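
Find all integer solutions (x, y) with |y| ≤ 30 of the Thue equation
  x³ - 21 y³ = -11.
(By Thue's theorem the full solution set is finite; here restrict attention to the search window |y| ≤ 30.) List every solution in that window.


The equation is x³ - 21y³ = -11. For fixed y, x³ = 21·y³ − 11, so a solution requires the RHS to be a perfect cube.
Strategy: iterate y from -30 to 30, compute RHS = 21·y³ − 11, and check whether it is a (positive or negative) perfect cube.
Check small values of y:
  y = 0: RHS = -11 is not a perfect cube.
  y = 1: RHS = 10 is not a perfect cube.
  y = -1: RHS = -32 is not a perfect cube.
  y = 2: RHS = 157 is not a perfect cube.
  y = -2: RHS = -179 is not a perfect cube.
  y = 3: RHS = 556 is not a perfect cube.
  y = -3: RHS = -578 is not a perfect cube.
Continuing the search up to |y| = 30 finds no solutions either.
No (x, y) in the scanned range satisfies the equation.

No integer solutions with |y| ≤ 30.


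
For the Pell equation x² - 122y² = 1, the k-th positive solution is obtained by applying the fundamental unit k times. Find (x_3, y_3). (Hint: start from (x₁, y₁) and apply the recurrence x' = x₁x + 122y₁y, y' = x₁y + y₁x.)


Step 1: Find the fundamental solution (x₁, y₁) of x² - 122y² = 1.
  Expand √122 as a continued fraction. a₀ = ⌊√122⌋ = 11; iterate m_{k+1} = d_k·a_k − m_k, d_{k+1} = (122 − m_{k+1}²)/d_k, a_{k+1} = ⌊(a₀ + m_{k+1})/d_{k+1}⌋ (starting m₀ = 0, d₀ = 1), with convergents p_k = a_k·p_{k-1} + p_{k-2}, q_k = a_k·q_{k-1} + q_{k-2} (p₋₁ = 1, q₋₁ = 0):
  k = 0: a₀ = 11; p₀/q₀ = 11/1; p₀² − 122·q₀² = 121 − 122 = -1.
  k = 1: m = 11, d = 1, a = ⌊(11 + 11)/1⌋ = 22; p/q = (22·11 + 1)/(22·1 + 0) = 243/22; p² − 122·q² = 59049 − 59048 = 1.
  The first convergent with p² − 122·q² = 1 gives the fundamental solution (x₁, y₁) = (243, 22).
Step 2: Apply the recurrence (x_{n+1}, y_{n+1}) = (x₁x_n + 122y₁y_n, x₁y_n + y₁x_n) repeatedly.
  From (x_1, y_1) = (243, 22): x_2 = 243·243 + 122·22·22 = 118097; y_2 = 243·22 + 22·243 = 10692.
  From (x_2, y_2) = (118097, 10692): x_3 = 243·118097 + 122·22·10692 = 57394899; y_3 = 243·10692 + 22·118097 = 5196290.
Step 3: Verify x_3² - 122·y_3² = 3294174431220201 - 3294174431220200 = 1 (should be 1). ✓

(x_1, y_1) = (243, 22); (x_3, y_3) = (57394899, 5196290).


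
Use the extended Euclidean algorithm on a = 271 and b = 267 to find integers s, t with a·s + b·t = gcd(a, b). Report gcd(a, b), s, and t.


Euclidean algorithm on (271, 267) — divide until remainder is 0:
  271 = 1 · 267 + 4
  267 = 66 · 4 + 3
  4 = 1 · 3 + 1
  3 = 3 · 1 + 0
gcd(271, 267) = 1.
Track Bezout coefficients alongside the remainders: start with r₀ = 271 = a·1 + b·0 (s = 1, t = 0) and r₁ = 267 = a·0 + b·1 (s = 0, t = 1); each new remainder r_{k+1} = r_{k-1} − q_k·r_k inherits s_{k+1} = s_{k-1} − q_k·s_k, t_{k+1} = t_{k-1} − q_k·t_k, so r_k = a·s_k + b·t_k at every step:
  q = 1: r = 4, s = 1 − 1·0 = 1, t = 0 − 1·1 = -1  (check: 271·1 + 267·(-1) = 4)
  q = 66: r = 3, s = 0 − 66·1 = -66, t = 1 − 66·(-1) = 67  (check: 271·(-66) + 267·67 = 3)
  q = 1: r = 1, s = 1 − 1·(-66) = 67, t = -1 − 1·67 = -68  (check: 271·67 + 267·(-68) = 1)
The row with r = 1 (the gcd) gives the Bezout coefficients s = 67, t = -68.
Result: 271 · (67) + 267 · (-68) = 1.

gcd(271, 267) = 1; s = 67, t = -68 (check: 271·67 + 267·(-68) = 1).


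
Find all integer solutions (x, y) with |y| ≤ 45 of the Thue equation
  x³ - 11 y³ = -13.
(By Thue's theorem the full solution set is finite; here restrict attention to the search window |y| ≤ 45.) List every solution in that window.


The equation is x³ - 11y³ = -13. For fixed y, x³ = 11·y³ − 13, so a solution requires the RHS to be a perfect cube.
Strategy: iterate y from -45 to 45, compute RHS = 11·y³ − 13, and check whether it is a (positive or negative) perfect cube.
Check small values of y:
  y = 0: RHS = -13 is not a perfect cube.
  y = 1: RHS = -2 is not a perfect cube.
  y = -1: RHS = -24 is not a perfect cube.
  y = 2: RHS = 75 is not a perfect cube.
  y = -2: RHS = -101 is not a perfect cube.
  y = 3: RHS = 284 is not a perfect cube.
  y = -3: RHS = -310 is not a perfect cube.
Continuing the search up to |y| = 45 finds no solutions either.
No (x, y) in the scanned range satisfies the equation.

No integer solutions with |y| ≤ 45.


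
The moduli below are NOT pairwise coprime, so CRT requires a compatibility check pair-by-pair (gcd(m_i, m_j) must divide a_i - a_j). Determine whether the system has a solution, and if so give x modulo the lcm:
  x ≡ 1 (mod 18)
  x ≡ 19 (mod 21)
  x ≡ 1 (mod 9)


Moduli 18, 21, 9 are not pairwise coprime, so CRT works modulo lcm(m_i) when all pairwise compatibility conditions hold.
Pairwise compatibility: gcd(m_i, m_j) must divide a_i - a_j for every pair.
Merge one congruence at a time:
  Start: x ≡ 1 (mod 18).
  Combine with x ≡ 19 (mod 21): gcd(18, 21) = 3; 19 - 1 = 18, which IS divisible by 3, so compatible.
    Write x = 1 + 18·t and substitute into x ≡ 19 (mod 21): 18·t ≡ 19 − 1 = 18 (mod 21).
    Divide the congruence (and modulus) by g = 3: 6·t ≡ 6 (mod 7).
    The inverse of 6 mod 7 is 6 (since 6·6 = 36 = 5·7 + 1), so t ≡ 6·6 = 36 ≡ 1 (mod 7).
    Then x = 1 + 18·1 = 19, valid modulo lcm(18, 21) = 126: x ≡ 19 (mod 126).
  Combine with x ≡ 1 (mod 9): gcd(126, 9) = 9; 1 - 19 = -18, which IS divisible by 9, so compatible.
    Write x = 19 + 126·t and substitute into x ≡ 1 (mod 9): 126·t ≡ 1 − 19 = -18 (mod 9).
    Divide the congruence (and modulus) by g = 9: 14·t ≡ -2 (mod 1).
    Modulo 1 every t works; take t = 0.
    Then x = 19 + 126·0 = 19, valid modulo lcm(126, 9) = 126: x ≡ 19 (mod 126).
Verify: 19 mod 18 = 1, 19 mod 21 = 19, 19 mod 9 = 1.

x ≡ 19 (mod 126).


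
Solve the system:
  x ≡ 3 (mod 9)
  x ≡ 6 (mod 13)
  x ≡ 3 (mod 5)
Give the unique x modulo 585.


Moduli 9, 13, 5 are pairwise coprime; by CRT there is a unique solution modulo M = 9 · 13 · 5 = 585.
Solve pairwise, accumulating the modulus:
  Start with x ≡ 3 (mod 9).
  Combine with x ≡ 6 (mod 13): since gcd(9, 13) = 1, we get a unique residue mod 117.
    Write x = 3 + 9·t and substitute into x ≡ 6 (mod 13): 9·t ≡ 6 − 3 = 3 (mod 13).
    The inverse of 9 mod 13 is 3 (since 9·3 = 27 = 2·13 + 1), so t ≡ 3·3 = 9 ≡ 9 (mod 13).
    Then x = 3 + 9·9 = 84, valid modulo lcm(9, 13) = 117: x ≡ 84 (mod 117).
  Combine with x ≡ 3 (mod 5): since gcd(117, 5) = 1, we get a unique residue mod 585.
    Write x = 84 + 117·t and substitute into x ≡ 3 (mod 5): 117·t ≡ 3 − 84 = -81 (mod 5).
    Reduce coefficients mod 5: 2·t ≡ 4 (mod 5).
    The inverse of 2 mod 5 is 3 (since 2·3 = 6 = 1·5 + 1), so t ≡ 3·4 = 12 ≡ 2 (mod 5).
    Then x = 84 + 117·2 = 318, valid modulo lcm(117, 5) = 585: x ≡ 318 (mod 585).
Verify: 318 mod 9 = 3 ✓, 318 mod 13 = 6 ✓, 318 mod 5 = 3 ✓.

x ≡ 318 (mod 585).


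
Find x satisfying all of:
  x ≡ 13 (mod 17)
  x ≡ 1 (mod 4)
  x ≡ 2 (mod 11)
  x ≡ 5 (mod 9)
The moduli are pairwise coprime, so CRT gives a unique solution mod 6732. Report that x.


Product of moduli M = 17 · 4 · 11 · 9 = 6732.
Merge one congruence at a time:
  Start: x ≡ 13 (mod 17).
  Combine with x ≡ 1 (mod 4); new modulus lcm = 68.
    Write x = 13 + 17·t and substitute into x ≡ 1 (mod 4): 17·t ≡ 1 − 13 = -12 (mod 4).
    Reduce coefficients mod 4: 1·t ≡ 0 (mod 4).
    So t ≡ 0 (mod 4).
    Then x = 13 + 17·0 = 13, valid modulo lcm(17, 4) = 68: x ≡ 13 (mod 68).
  Combine with x ≡ 2 (mod 11); new modulus lcm = 748.
    Write x = 13 + 68·t and substitute into x ≡ 2 (mod 11): 68·t ≡ 2 − 13 = -11 (mod 11).
    Reduce coefficients mod 11: 2·t ≡ 0 (mod 11).
    The inverse of 2 mod 11 is 6 (since 2·6 = 12 = 1·11 + 1), so t ≡ 6·0 = 0 ≡ 0 (mod 11).
    Then x = 13 + 68·0 = 13, valid modulo lcm(68, 11) = 748: x ≡ 13 (mod 748).
  Combine with x ≡ 5 (mod 9); new modulus lcm = 6732.
    Write x = 13 + 748·t and substitute into x ≡ 5 (mod 9): 748·t ≡ 5 − 13 = -8 (mod 9).
    Reduce coefficients mod 9: 1·t ≡ 1 (mod 9).
    So t ≡ 1 (mod 9).
    Then x = 13 + 748·1 = 761, valid modulo lcm(748, 9) = 6732: x ≡ 761 (mod 6732).
Verify against each original: 761 mod 17 = 13, 761 mod 4 = 1, 761 mod 11 = 2, 761 mod 9 = 5.

x ≡ 761 (mod 6732).


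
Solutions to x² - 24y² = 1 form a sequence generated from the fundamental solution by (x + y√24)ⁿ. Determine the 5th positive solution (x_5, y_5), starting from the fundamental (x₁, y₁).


Step 1: Find the fundamental solution (x₁, y₁) of x² - 24y² = 1.
  Expand √24 as a continued fraction. a₀ = ⌊√24⌋ = 4; iterate m_{k+1} = d_k·a_k − m_k, d_{k+1} = (24 − m_{k+1}²)/d_k, a_{k+1} = ⌊(a₀ + m_{k+1})/d_{k+1}⌋ (starting m₀ = 0, d₀ = 1), with convergents p_k = a_k·p_{k-1} + p_{k-2}, q_k = a_k·q_{k-1} + q_{k-2} (p₋₁ = 1, q₋₁ = 0):
  k = 0: a₀ = 4; p₀/q₀ = 4/1; p₀² − 24·q₀² = 16 − 24 = -8.
  k = 1: m = 4, d = 8, a = ⌊(4 + 4)/8⌋ = 1; p/q = (1·4 + 1)/(1·1 + 0) = 5/1; p² − 24·q² = 25 − 24 = 1.
  The first convergent with p² − 24·q² = 1 gives the fundamental solution (x₁, y₁) = (5, 1).
Step 2: Apply the recurrence (x_{n+1}, y_{n+1}) = (x₁x_n + 24y₁y_n, x₁y_n + y₁x_n) repeatedly.
  From (x_1, y_1) = (5, 1): x_2 = 5·5 + 24·1·1 = 49; y_2 = 5·1 + 1·5 = 10.
  From (x_2, y_2) = (49, 10): x_3 = 5·49 + 24·1·10 = 485; y_3 = 5·10 + 1·49 = 99.
  From (x_3, y_3) = (485, 99): x_4 = 5·485 + 24·1·99 = 4801; y_4 = 5·99 + 1·485 = 980.
  From (x_4, y_4) = (4801, 980): x_5 = 5·4801 + 24·1·980 = 47525; y_5 = 5·980 + 1·4801 = 9701.
Step 3: Verify x_5² - 24·y_5² = 2258625625 - 2258625624 = 1 (should be 1). ✓

(x_1, y_1) = (5, 1); (x_5, y_5) = (47525, 9701).


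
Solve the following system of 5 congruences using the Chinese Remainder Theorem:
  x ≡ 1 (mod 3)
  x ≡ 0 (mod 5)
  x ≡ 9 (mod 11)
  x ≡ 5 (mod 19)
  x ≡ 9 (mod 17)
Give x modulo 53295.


Product of moduli M = 3 · 5 · 11 · 19 · 17 = 53295.
Merge one congruence at a time:
  Start: x ≡ 1 (mod 3).
  Combine with x ≡ 0 (mod 5); new modulus lcm = 15.
    Write x = 1 + 3·t and substitute into x ≡ 0 (mod 5): 3·t ≡ 0 − 1 = -1 (mod 5).
    Reduce coefficients mod 5: 3·t ≡ 4 (mod 5).
    The inverse of 3 mod 5 is 2 (since 3·2 = 6 = 1·5 + 1), so t ≡ 2·4 = 8 ≡ 3 (mod 5).
    Then x = 1 + 3·3 = 10, valid modulo lcm(3, 5) = 15: x ≡ 10 (mod 15).
  Combine with x ≡ 9 (mod 11); new modulus lcm = 165.
    Write x = 10 + 15·t and substitute into x ≡ 9 (mod 11): 15·t ≡ 9 − 10 = -1 (mod 11).
    Reduce coefficients mod 11: 4·t ≡ 10 (mod 11).
    The inverse of 4 mod 11 is 3 (since 4·3 = 12 = 1·11 + 1), so t ≡ 3·10 = 30 ≡ 8 (mod 11).
    Then x = 10 + 15·8 = 130, valid modulo lcm(15, 11) = 165: x ≡ 130 (mod 165).
  Combine with x ≡ 5 (mod 19); new modulus lcm = 3135.
    Write x = 130 + 165·t and substitute into x ≡ 5 (mod 19): 165·t ≡ 5 − 130 = -125 (mod 19).
    Reduce coefficients mod 19: 13·t ≡ 8 (mod 19).
    The inverse of 13 mod 19 is 3 (since 13·3 = 39 = 2·19 + 1), so t ≡ 3·8 = 24 ≡ 5 (mod 19).
    Then x = 130 + 165·5 = 955, valid modulo lcm(165, 19) = 3135: x ≡ 955 (mod 3135).
  Combine with x ≡ 9 (mod 17); new modulus lcm = 53295.
    Write x = 955 + 3135·t and substitute into x ≡ 9 (mod 17): 3135·t ≡ 9 − 955 = -946 (mod 17).
    Reduce coefficients mod 17: 7·t ≡ 6 (mod 17).
    The inverse of 7 mod 17 is 5 (since 7·5 = 35 = 2·17 + 1), so t ≡ 5·6 = 30 ≡ 13 (mod 17).
    Then x = 955 + 3135·13 = 41710, valid modulo lcm(3135, 17) = 53295: x ≡ 41710 (mod 53295).
Verify against each original: 41710 mod 3 = 1, 41710 mod 5 = 0, 41710 mod 11 = 9, 41710 mod 19 = 5, 41710 mod 17 = 9.

x ≡ 41710 (mod 53295).


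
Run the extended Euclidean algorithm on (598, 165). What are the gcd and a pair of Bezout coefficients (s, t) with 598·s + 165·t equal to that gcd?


Euclidean algorithm on (598, 165) — divide until remainder is 0:
  598 = 3 · 165 + 103
  165 = 1 · 103 + 62
  103 = 1 · 62 + 41
  62 = 1 · 41 + 21
  41 = 1 · 21 + 20
  21 = 1 · 20 + 1
  20 = 20 · 1 + 0
gcd(598, 165) = 1.
Track Bezout coefficients alongside the remainders: start with r₀ = 598 = a·1 + b·0 (s = 1, t = 0) and r₁ = 165 = a·0 + b·1 (s = 0, t = 1); each new remainder r_{k+1} = r_{k-1} − q_k·r_k inherits s_{k+1} = s_{k-1} − q_k·s_k, t_{k+1} = t_{k-1} − q_k·t_k, so r_k = a·s_k + b·t_k at every step:
  q = 3: r = 103, s = 1 − 3·0 = 1, t = 0 − 3·1 = -3  (check: 598·1 + 165·(-3) = 103)
  q = 1: r = 62, s = 0 − 1·1 = -1, t = 1 − 1·(-3) = 4  (check: 598·(-1) + 165·4 = 62)
  q = 1: r = 41, s = 1 − 1·(-1) = 2, t = -3 − 1·4 = -7  (check: 598·2 + 165·(-7) = 41)
  q = 1: r = 21, s = -1 − 1·2 = -3, t = 4 − 1·(-7) = 11  (check: 598·(-3) + 165·11 = 21)
  q = 1: r = 20, s = 2 − 1·(-3) = 5, t = -7 − 1·11 = -18  (check: 598·5 + 165·(-18) = 20)
  q = 1: r = 1, s = -3 − 1·5 = -8, t = 11 − 1·(-18) = 29  (check: 598·(-8) + 165·29 = 1)
The row with r = 1 (the gcd) gives the Bezout coefficients s = -8, t = 29.
Result: 598 · (-8) + 165 · (29) = 1.

gcd(598, 165) = 1; s = -8, t = 29 (check: 598·(-8) + 165·29 = 1).


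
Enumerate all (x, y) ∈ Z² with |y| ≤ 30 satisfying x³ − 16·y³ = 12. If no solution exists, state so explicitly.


The equation is x³ - 16y³ = 12. For fixed y, x³ = 16·y³ + 12, so a solution requires the RHS to be a perfect cube.
Strategy: iterate y from -30 to 30, compute RHS = 16·y³ + 12, and check whether it is a (positive or negative) perfect cube.
Check small values of y:
  y = 0: RHS = 12 is not a perfect cube.
  y = 1: RHS = 28 is not a perfect cube.
  y = -1: RHS = -4 is not a perfect cube.
  y = 2: RHS = 140 is not a perfect cube.
  y = -2: RHS = -116 is not a perfect cube.
  y = 3: RHS = 444 is not a perfect cube.
  y = -3: RHS = -420 is not a perfect cube.
Continuing the search up to |y| = 30 finds no solutions either.
No (x, y) in the scanned range satisfies the equation.

No integer solutions with |y| ≤ 30.


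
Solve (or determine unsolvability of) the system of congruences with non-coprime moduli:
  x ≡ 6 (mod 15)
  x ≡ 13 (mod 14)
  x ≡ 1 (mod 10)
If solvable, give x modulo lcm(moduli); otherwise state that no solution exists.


Moduli 15, 14, 10 are not pairwise coprime, so CRT works modulo lcm(m_i) when all pairwise compatibility conditions hold.
Pairwise compatibility: gcd(m_i, m_j) must divide a_i - a_j for every pair.
Merge one congruence at a time:
  Start: x ≡ 6 (mod 15).
  Combine with x ≡ 13 (mod 14): gcd(15, 14) = 1; 13 - 6 = 7, which IS divisible by 1, so compatible.
    Write x = 6 + 15·t and substitute into x ≡ 13 (mod 14): 15·t ≡ 13 − 6 = 7 (mod 14).
    Reduce coefficients mod 14: 1·t ≡ 7 (mod 14).
    So t ≡ 7 (mod 14).
    Then x = 6 + 15·7 = 111, valid modulo lcm(15, 14) = 210: x ≡ 111 (mod 210).
  Combine with x ≡ 1 (mod 10): gcd(210, 10) = 10; 1 - 111 = -110, which IS divisible by 10, so compatible.
    Write x = 111 + 210·t and substitute into x ≡ 1 (mod 10): 210·t ≡ 1 − 111 = -110 (mod 10).
    Divide the congruence (and modulus) by g = 10: 21·t ≡ -11 (mod 1).
    Modulo 1 every t works; take t = 0.
    Then x = 111 + 210·0 = 111, valid modulo lcm(210, 10) = 210: x ≡ 111 (mod 210).
Verify: 111 mod 15 = 6, 111 mod 14 = 13, 111 mod 10 = 1.

x ≡ 111 (mod 210).


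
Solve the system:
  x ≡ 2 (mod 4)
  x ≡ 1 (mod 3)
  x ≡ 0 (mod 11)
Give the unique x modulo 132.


Moduli 4, 3, 11 are pairwise coprime; by CRT there is a unique solution modulo M = 4 · 3 · 11 = 132.
Solve pairwise, accumulating the modulus:
  Start with x ≡ 2 (mod 4).
  Combine with x ≡ 1 (mod 3): since gcd(4, 3) = 1, we get a unique residue mod 12.
    Write x = 2 + 4·t and substitute into x ≡ 1 (mod 3): 4·t ≡ 1 − 2 = -1 (mod 3).
    Reduce coefficients mod 3: 1·t ≡ 2 (mod 3).
    So t ≡ 2 (mod 3).
    Then x = 2 + 4·2 = 10, valid modulo lcm(4, 3) = 12: x ≡ 10 (mod 12).
  Combine with x ≡ 0 (mod 11): since gcd(12, 11) = 1, we get a unique residue mod 132.
    Write x = 10 + 12·t and substitute into x ≡ 0 (mod 11): 12·t ≡ 0 − 10 = -10 (mod 11).
    Reduce coefficients mod 11: 1·t ≡ 1 (mod 11).
    So t ≡ 1 (mod 11).
    Then x = 10 + 12·1 = 22, valid modulo lcm(12, 11) = 132: x ≡ 22 (mod 132).
Verify: 22 mod 4 = 2 ✓, 22 mod 3 = 1 ✓, 22 mod 11 = 0 ✓.

x ≡ 22 (mod 132).


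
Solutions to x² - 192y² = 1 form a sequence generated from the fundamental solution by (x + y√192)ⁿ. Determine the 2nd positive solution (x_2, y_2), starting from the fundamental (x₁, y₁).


Step 1: Find the fundamental solution (x₁, y₁) of x² - 192y² = 1.
  Expand √192 as a continued fraction. a₀ = ⌊√192⌋ = 13; iterate m_{k+1} = d_k·a_k − m_k, d_{k+1} = (192 − m_{k+1}²)/d_k, a_{k+1} = ⌊(a₀ + m_{k+1})/d_{k+1}⌋ (starting m₀ = 0, d₀ = 1), with convergents p_k = a_k·p_{k-1} + p_{k-2}, q_k = a_k·q_{k-1} + q_{k-2} (p₋₁ = 1, q₋₁ = 0):
  k = 0: a₀ = 13; p₀/q₀ = 13/1; p₀² − 192·q₀² = 169 − 192 = -23.
  k = 1: m = 13, d = 23, a = ⌊(13 + 13)/23⌋ = 1; p/q = (1·13 + 1)/(1·1 + 0) = 14/1; p² − 192·q² = 196 − 192 = 4.
  k = 2: m = 10, d = 4, a = ⌊(13 + 10)/4⌋ = 5; p/q = (5·14 + 13)/(5·1 + 1) = 83/6; p² − 192·q² = 6889 − 6912 = -23.
  k = 3: m = 10, d = 23, a = ⌊(13 + 10)/23⌋ = 1; p/q = (1·83 + 14)/(1·6 + 1) = 97/7; p² − 192·q² = 9409 − 9408 = 1.
  The first convergent with p² − 192·q² = 1 gives the fundamental solution (x₁, y₁) = (97, 7).
Step 2: Apply the recurrence (x_{n+1}, y_{n+1}) = (x₁x_n + 192y₁y_n, x₁y_n + y₁x_n) repeatedly.
  From (x_1, y_1) = (97, 7): x_2 = 97·97 + 192·7·7 = 18817; y_2 = 97·7 + 7·97 = 1358.
Step 3: Verify x_2² - 192·y_2² = 354079489 - 354079488 = 1 (should be 1). ✓

(x_1, y_1) = (97, 7); (x_2, y_2) = (18817, 1358).


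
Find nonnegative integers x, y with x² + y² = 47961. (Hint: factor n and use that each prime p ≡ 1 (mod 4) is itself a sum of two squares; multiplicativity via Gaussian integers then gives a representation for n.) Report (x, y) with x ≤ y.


Step 1: Factor n = 47961 = 3^2 · 73^2.
Step 2: Check the mod-4 condition on each prime factor: 3 ≡ 3 (mod 4), exponent 2 (must be even); 73 ≡ 1 (mod 4), exponent 2.
All primes ≡ 3 (mod 4) appear to even exponent (or don't appear), so by the two-squares theorem n IS expressible as a sum of two squares.
Step 3: Build a representation. Group n = k² · m with k = 3 and m = 73 · 73 = 5329 (a product of primes ≡ 1 (mod 4)); a representation of m scales to one of n via (k·x)² + (k·y)² = k²(x² + y²). Each prime p ≡ 1 (mod 4) is itself a sum of two squares; find a² by testing p − a² for a perfect square:
  73: 73 − 1² = 72, 73 − 2² = 69, 73 − 3² = 64 = 8² ⇒ 73 = 3² + 8².
  Combine using the Brahmagupta–Fibonacci identity (a² + b²)(c² + d²) = (ac − bd)² + (ad + bc)² = (ac + bd)² + (ad − bc)²:
  73 · 73 = 5329: from (3² + 8²)(3² + 8²), take (3·3 − 8·8, 3·8 + 8·3) = (9 − 64, 24 + 24) = (-55, 48); dropping signs (only squares matter) gives (55, 48); check 55² + 48² = 3025 + 2304 = 5329 ✓.
  Scale by k = 3: (3·55, 3·48) = (165, 144).
Step 4: Order so x ≤ y and verify: 144² + 165² = 20736 + 27225 = 47961 = n. ✓

n = 47961 = 144² + 165² (one valid representation with x ≤ y).


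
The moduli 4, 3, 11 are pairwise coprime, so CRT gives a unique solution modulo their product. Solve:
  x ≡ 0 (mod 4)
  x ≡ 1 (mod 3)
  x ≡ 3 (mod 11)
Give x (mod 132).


Moduli 4, 3, 11 are pairwise coprime; by CRT there is a unique solution modulo M = 4 · 3 · 11 = 132.
Solve pairwise, accumulating the modulus:
  Start with x ≡ 0 (mod 4).
  Combine with x ≡ 1 (mod 3): since gcd(4, 3) = 1, we get a unique residue mod 12.
    Write x = 0 + 4·t and substitute into x ≡ 1 (mod 3): 4·t ≡ 1 − 0 = 1 (mod 3).
    Reduce coefficients mod 3: 1·t ≡ 1 (mod 3).
    So t ≡ 1 (mod 3).
    Then x = 0 + 4·1 = 4, valid modulo lcm(4, 3) = 12: x ≡ 4 (mod 12).
  Combine with x ≡ 3 (mod 11): since gcd(12, 11) = 1, we get a unique residue mod 132.
    Write x = 4 + 12·t and substitute into x ≡ 3 (mod 11): 12·t ≡ 3 − 4 = -1 (mod 11).
    Reduce coefficients mod 11: 1·t ≡ 10 (mod 11).
    So t ≡ 10 (mod 11).
    Then x = 4 + 12·10 = 124, valid modulo lcm(12, 11) = 132: x ≡ 124 (mod 132).
Verify: 124 mod 4 = 0 ✓, 124 mod 3 = 1 ✓, 124 mod 11 = 3 ✓.

x ≡ 124 (mod 132).


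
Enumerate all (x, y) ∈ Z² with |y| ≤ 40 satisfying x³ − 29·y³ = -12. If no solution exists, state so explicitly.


The equation is x³ - 29y³ = -12. For fixed y, x³ = 29·y³ − 12, so a solution requires the RHS to be a perfect cube.
Strategy: iterate y from -40 to 40, compute RHS = 29·y³ − 12, and check whether it is a (positive or negative) perfect cube.
Check small values of y:
  y = 0: RHS = -12 is not a perfect cube.
  y = 1: RHS = 17 is not a perfect cube.
  y = -1: RHS = -41 is not a perfect cube.
  y = 2: RHS = 220 is not a perfect cube.
  y = -2: RHS = -244 is not a perfect cube.
  y = 3: RHS = 771 is not a perfect cube.
  y = -3: RHS = -795 is not a perfect cube.
Continuing the search up to |y| = 40 finds no solutions either.
No (x, y) in the scanned range satisfies the equation.

No integer solutions with |y| ≤ 40.


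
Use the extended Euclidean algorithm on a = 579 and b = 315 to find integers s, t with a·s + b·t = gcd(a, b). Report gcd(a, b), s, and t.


Euclidean algorithm on (579, 315) — divide until remainder is 0:
  579 = 1 · 315 + 264
  315 = 1 · 264 + 51
  264 = 5 · 51 + 9
  51 = 5 · 9 + 6
  9 = 1 · 6 + 3
  6 = 2 · 3 + 0
gcd(579, 315) = 3.
Track Bezout coefficients alongside the remainders: start with r₀ = 579 = a·1 + b·0 (s = 1, t = 0) and r₁ = 315 = a·0 + b·1 (s = 0, t = 1); each new remainder r_{k+1} = r_{k-1} − q_k·r_k inherits s_{k+1} = s_{k-1} − q_k·s_k, t_{k+1} = t_{k-1} − q_k·t_k, so r_k = a·s_k + b·t_k at every step:
  q = 1: r = 264, s = 1 − 1·0 = 1, t = 0 − 1·1 = -1  (check: 579·1 + 315·(-1) = 264)
  q = 1: r = 51, s = 0 − 1·1 = -1, t = 1 − 1·(-1) = 2  (check: 579·(-1) + 315·2 = 51)
  q = 5: r = 9, s = 1 − 5·(-1) = 6, t = -1 − 5·2 = -11  (check: 579·6 + 315·(-11) = 9)
  q = 5: r = 6, s = -1 − 5·6 = -31, t = 2 − 5·(-11) = 57  (check: 579·(-31) + 315·57 = 6)
  q = 1: r = 3, s = 6 − 1·(-31) = 37, t = -11 − 1·57 = -68  (check: 579·37 + 315·(-68) = 3)
The row with r = 3 (the gcd) gives the Bezout coefficients s = 37, t = -68.
Result: 579 · (37) + 315 · (-68) = 3.

gcd(579, 315) = 3; s = 37, t = -68 (check: 579·37 + 315·(-68) = 3).


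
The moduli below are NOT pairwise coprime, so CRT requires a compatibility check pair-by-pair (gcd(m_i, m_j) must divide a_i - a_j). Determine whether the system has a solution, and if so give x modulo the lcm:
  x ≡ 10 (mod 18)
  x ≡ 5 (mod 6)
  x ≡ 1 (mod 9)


Moduli 18, 6, 9 are not pairwise coprime, so CRT works modulo lcm(m_i) when all pairwise compatibility conditions hold.
Pairwise compatibility: gcd(m_i, m_j) must divide a_i - a_j for every pair.
Merge one congruence at a time:
  Start: x ≡ 10 (mod 18).
  Combine with x ≡ 5 (mod 6): gcd(18, 6) = 6, and 5 - 10 = -5 is NOT divisible by 6.
    ⇒ system is inconsistent (no integer solution).

No solution (the system is inconsistent).


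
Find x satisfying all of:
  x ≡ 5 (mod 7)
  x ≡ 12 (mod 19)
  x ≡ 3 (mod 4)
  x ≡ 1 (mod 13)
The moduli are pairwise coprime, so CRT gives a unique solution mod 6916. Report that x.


Product of moduli M = 7 · 19 · 4 · 13 = 6916.
Merge one congruence at a time:
  Start: x ≡ 5 (mod 7).
  Combine with x ≡ 12 (mod 19); new modulus lcm = 133.
    Write x = 5 + 7·t and substitute into x ≡ 12 (mod 19): 7·t ≡ 12 − 5 = 7 (mod 19).
    The inverse of 7 mod 19 is 11 (since 7·11 = 77 = 4·19 + 1), so t ≡ 11·7 = 77 ≡ 1 (mod 19).
    Then x = 5 + 7·1 = 12, valid modulo lcm(7, 19) = 133: x ≡ 12 (mod 133).
  Combine with x ≡ 3 (mod 4); new modulus lcm = 532.
    Write x = 12 + 133·t and substitute into x ≡ 3 (mod 4): 133·t ≡ 3 − 12 = -9 (mod 4).
    Reduce coefficients mod 4: 1·t ≡ 3 (mod 4).
    So t ≡ 3 (mod 4).
    Then x = 12 + 133·3 = 411, valid modulo lcm(133, 4) = 532: x ≡ 411 (mod 532).
  Combine with x ≡ 1 (mod 13); new modulus lcm = 6916.
    Write x = 411 + 532·t and substitute into x ≡ 1 (mod 13): 532·t ≡ 1 − 411 = -410 (mod 13).
    Reduce coefficients mod 13: 12·t ≡ 6 (mod 13).
    The inverse of 12 mod 13 is 12 (since 12·12 = 144 = 11·13 + 1), so t ≡ 12·6 = 72 ≡ 7 (mod 13).
    Then x = 411 + 532·7 = 4135, valid modulo lcm(532, 13) = 6916: x ≡ 4135 (mod 6916).
Verify against each original: 4135 mod 7 = 5, 4135 mod 19 = 12, 4135 mod 4 = 3, 4135 mod 13 = 1.

x ≡ 4135 (mod 6916).


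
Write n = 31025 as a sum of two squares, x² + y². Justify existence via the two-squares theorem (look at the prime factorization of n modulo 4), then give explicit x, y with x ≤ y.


Step 1: Factor n = 31025 = 5^2 · 17 · 73.
Step 2: Check the mod-4 condition on each prime factor: 5 ≡ 1 (mod 4), exponent 2; 17 ≡ 1 (mod 4), exponent 1; 73 ≡ 1 (mod 4), exponent 1.
All primes ≡ 3 (mod 4) appear to even exponent (or don't appear), so by the two-squares theorem n IS expressible as a sum of two squares.
Step 3: Build a representation. Group n = k² · m with k = 5 and m = 17 · 73 = 1241 (a product of primes ≡ 1 (mod 4)); a representation of m scales to one of n via (k·x)² + (k·y)² = k²(x² + y²). Each prime p ≡ 1 (mod 4) is itself a sum of two squares; find a² by testing p − a² for a perfect square:
  17: 17 − 1² = 16 = 4² ⇒ 17 = 1² + 4².
  73: 73 − 1² = 72, 73 − 2² = 69, 73 − 3² = 64 = 8² ⇒ 73 = 3² + 8².
  Combine using the Brahmagupta–Fibonacci identity (a² + b²)(c² + d²) = (ac − bd)² + (ad + bc)² = (ac + bd)² + (ad − bc)²:
  17 · 73 = 1241: from (1² + 4²)(3² + 8²), take (1·3 − 4·8, 1·8 + 4·3) = (3 − 32, 8 + 12) = (-29, 20); dropping signs (only squares matter) gives (29, 20); check 29² + 20² = 841 + 400 = 1241 ✓.
  Scale by k = 5: (5·29, 5·20) = (145, 100).
Step 4: Order so x ≤ y and verify: 100² + 145² = 10000 + 21025 = 31025 = n. ✓

n = 31025 = 100² + 145² (one valid representation with x ≤ y).


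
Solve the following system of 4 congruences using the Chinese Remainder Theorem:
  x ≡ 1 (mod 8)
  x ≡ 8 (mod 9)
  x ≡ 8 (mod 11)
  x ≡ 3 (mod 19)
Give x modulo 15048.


Product of moduli M = 8 · 9 · 11 · 19 = 15048.
Merge one congruence at a time:
  Start: x ≡ 1 (mod 8).
  Combine with x ≡ 8 (mod 9); new modulus lcm = 72.
    Write x = 1 + 8·t and substitute into x ≡ 8 (mod 9): 8·t ≡ 8 − 1 = 7 (mod 9).
    The inverse of 8 mod 9 is 8 (since 8·8 = 64 = 7·9 + 1), so t ≡ 8·7 = 56 ≡ 2 (mod 9).
    Then x = 1 + 8·2 = 17, valid modulo lcm(8, 9) = 72: x ≡ 17 (mod 72).
  Combine with x ≡ 8 (mod 11); new modulus lcm = 792.
    Write x = 17 + 72·t and substitute into x ≡ 8 (mod 11): 72·t ≡ 8 − 17 = -9 (mod 11).
    Reduce coefficients mod 11: 6·t ≡ 2 (mod 11).
    The inverse of 6 mod 11 is 2 (since 6·2 = 12 = 1·11 + 1), so t ≡ 2·2 = 4 ≡ 4 (mod 11).
    Then x = 17 + 72·4 = 305, valid modulo lcm(72, 11) = 792: x ≡ 305 (mod 792).
  Combine with x ≡ 3 (mod 19); new modulus lcm = 15048.
    Write x = 305 + 792·t and substitute into x ≡ 3 (mod 19): 792·t ≡ 3 − 305 = -302 (mod 19).
    Reduce coefficients mod 19: 13·t ≡ 2 (mod 19).
    The inverse of 13 mod 19 is 3 (since 13·3 = 39 = 2·19 + 1), so t ≡ 3·2 = 6 ≡ 6 (mod 19).
    Then x = 305 + 792·6 = 5057, valid modulo lcm(792, 19) = 15048: x ≡ 5057 (mod 15048).
Verify against each original: 5057 mod 8 = 1, 5057 mod 9 = 8, 5057 mod 11 = 8, 5057 mod 19 = 3.

x ≡ 5057 (mod 15048).


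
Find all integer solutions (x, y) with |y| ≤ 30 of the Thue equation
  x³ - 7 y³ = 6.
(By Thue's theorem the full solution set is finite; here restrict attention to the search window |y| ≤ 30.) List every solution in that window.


The equation is x³ - 7y³ = 6. For fixed y, x³ = 7·y³ + 6, so a solution requires the RHS to be a perfect cube.
Strategy: iterate y from -30 to 30, compute RHS = 7·y³ + 6, and check whether it is a (positive or negative) perfect cube.
Check small values of y:
  y = 0: RHS = 6 is not a perfect cube.
  y = 1: RHS = 13 is not a perfect cube.
  y = -1: RHS = -1 = (-1)³ ⇒ x = -1 works.
  y = 2: RHS = 62 is not a perfect cube.
  y = -2: RHS = -50 is not a perfect cube.
  y = 3: RHS = 195 is not a perfect cube.
  y = -3: RHS = -183 is not a perfect cube.
Continuing the search up to |y| = 30 finds no further solutions beyond those listed.
Collected solutions: (-1, -1).

Solutions (with |y| ≤ 30): (-1, -1).


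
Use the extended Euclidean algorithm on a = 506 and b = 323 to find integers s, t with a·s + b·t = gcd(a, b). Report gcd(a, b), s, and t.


Euclidean algorithm on (506, 323) — divide until remainder is 0:
  506 = 1 · 323 + 183
  323 = 1 · 183 + 140
  183 = 1 · 140 + 43
  140 = 3 · 43 + 11
  43 = 3 · 11 + 10
  11 = 1 · 10 + 1
  10 = 10 · 1 + 0
gcd(506, 323) = 1.
Track Bezout coefficients alongside the remainders: start with r₀ = 506 = a·1 + b·0 (s = 1, t = 0) and r₁ = 323 = a·0 + b·1 (s = 0, t = 1); each new remainder r_{k+1} = r_{k-1} − q_k·r_k inherits s_{k+1} = s_{k-1} − q_k·s_k, t_{k+1} = t_{k-1} − q_k·t_k, so r_k = a·s_k + b·t_k at every step:
  q = 1: r = 183, s = 1 − 1·0 = 1, t = 0 − 1·1 = -1  (check: 506·1 + 323·(-1) = 183)
  q = 1: r = 140, s = 0 − 1·1 = -1, t = 1 − 1·(-1) = 2  (check: 506·(-1) + 323·2 = 140)
  q = 1: r = 43, s = 1 − 1·(-1) = 2, t = -1 − 1·2 = -3  (check: 506·2 + 323·(-3) = 43)
  q = 3: r = 11, s = -1 − 3·2 = -7, t = 2 − 3·(-3) = 11  (check: 506·(-7) + 323·11 = 11)
  q = 3: r = 10, s = 2 − 3·(-7) = 23, t = -3 − 3·11 = -36  (check: 506·23 + 323·(-36) = 10)
  q = 1: r = 1, s = -7 − 1·23 = -30, t = 11 − 1·(-36) = 47  (check: 506·(-30) + 323·47 = 1)
The row with r = 1 (the gcd) gives the Bezout coefficients s = -30, t = 47.
Result: 506 · (-30) + 323 · (47) = 1.

gcd(506, 323) = 1; s = -30, t = 47 (check: 506·(-30) + 323·47 = 1).


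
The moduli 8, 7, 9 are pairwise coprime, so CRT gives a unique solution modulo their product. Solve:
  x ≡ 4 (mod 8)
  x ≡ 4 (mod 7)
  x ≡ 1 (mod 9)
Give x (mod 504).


Moduli 8, 7, 9 are pairwise coprime; by CRT there is a unique solution modulo M = 8 · 7 · 9 = 504.
Solve pairwise, accumulating the modulus:
  Start with x ≡ 4 (mod 8).
  Combine with x ≡ 4 (mod 7): since gcd(8, 7) = 1, we get a unique residue mod 56.
    Write x = 4 + 8·t and substitute into x ≡ 4 (mod 7): 8·t ≡ 4 − 4 = 0 (mod 7).
    Reduce coefficients mod 7: 1·t ≡ 0 (mod 7).
    So t ≡ 0 (mod 7).
    Then x = 4 + 8·0 = 4, valid modulo lcm(8, 7) = 56: x ≡ 4 (mod 56).
  Combine with x ≡ 1 (mod 9): since gcd(56, 9) = 1, we get a unique residue mod 504.
    Write x = 4 + 56·t and substitute into x ≡ 1 (mod 9): 56·t ≡ 1 − 4 = -3 (mod 9).
    Reduce coefficients mod 9: 2·t ≡ 6 (mod 9).
    The inverse of 2 mod 9 is 5 (since 2·5 = 10 = 1·9 + 1), so t ≡ 5·6 = 30 ≡ 3 (mod 9).
    Then x = 4 + 56·3 = 172, valid modulo lcm(56, 9) = 504: x ≡ 172 (mod 504).
Verify: 172 mod 8 = 4 ✓, 172 mod 7 = 4 ✓, 172 mod 9 = 1 ✓.

x ≡ 172 (mod 504).


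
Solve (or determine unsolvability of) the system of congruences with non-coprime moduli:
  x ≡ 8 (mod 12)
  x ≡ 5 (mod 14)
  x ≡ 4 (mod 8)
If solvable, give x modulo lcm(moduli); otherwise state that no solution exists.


Moduli 12, 14, 8 are not pairwise coprime, so CRT works modulo lcm(m_i) when all pairwise compatibility conditions hold.
Pairwise compatibility: gcd(m_i, m_j) must divide a_i - a_j for every pair.
Merge one congruence at a time:
  Start: x ≡ 8 (mod 12).
  Combine with x ≡ 5 (mod 14): gcd(12, 14) = 2, and 5 - 8 = -3 is NOT divisible by 2.
    ⇒ system is inconsistent (no integer solution).

No solution (the system is inconsistent).


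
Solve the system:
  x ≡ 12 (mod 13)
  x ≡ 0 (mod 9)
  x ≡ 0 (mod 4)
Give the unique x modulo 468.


Moduli 13, 9, 4 are pairwise coprime; by CRT there is a unique solution modulo M = 13 · 9 · 4 = 468.
Solve pairwise, accumulating the modulus:
  Start with x ≡ 12 (mod 13).
  Combine with x ≡ 0 (mod 9): since gcd(13, 9) = 1, we get a unique residue mod 117.
    Write x = 12 + 13·t and substitute into x ≡ 0 (mod 9): 13·t ≡ 0 − 12 = -12 (mod 9).
    Reduce coefficients mod 9: 4·t ≡ 6 (mod 9).
    The inverse of 4 mod 9 is 7 (since 4·7 = 28 = 3·9 + 1), so t ≡ 7·6 = 42 ≡ 6 (mod 9).
    Then x = 12 + 13·6 = 90, valid modulo lcm(13, 9) = 117: x ≡ 90 (mod 117).
  Combine with x ≡ 0 (mod 4): since gcd(117, 4) = 1, we get a unique residue mod 468.
    Write x = 90 + 117·t and substitute into x ≡ 0 (mod 4): 117·t ≡ 0 − 90 = -90 (mod 4).
    Reduce coefficients mod 4: 1·t ≡ 2 (mod 4).
    So t ≡ 2 (mod 4).
    Then x = 90 + 117·2 = 324, valid modulo lcm(117, 4) = 468: x ≡ 324 (mod 468).
Verify: 324 mod 13 = 12 ✓, 324 mod 9 = 0 ✓, 324 mod 4 = 0 ✓.

x ≡ 324 (mod 468).


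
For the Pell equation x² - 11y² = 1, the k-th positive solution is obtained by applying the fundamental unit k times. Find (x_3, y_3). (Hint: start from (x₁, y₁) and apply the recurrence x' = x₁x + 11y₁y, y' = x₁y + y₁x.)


Step 1: Find the fundamental solution (x₁, y₁) of x² - 11y² = 1.
  Expand √11 as a continued fraction. a₀ = ⌊√11⌋ = 3; iterate m_{k+1} = d_k·a_k − m_k, d_{k+1} = (11 − m_{k+1}²)/d_k, a_{k+1} = ⌊(a₀ + m_{k+1})/d_{k+1}⌋ (starting m₀ = 0, d₀ = 1), with convergents p_k = a_k·p_{k-1} + p_{k-2}, q_k = a_k·q_{k-1} + q_{k-2} (p₋₁ = 1, q₋₁ = 0):
  k = 0: a₀ = 3; p₀/q₀ = 3/1; p₀² − 11·q₀² = 9 − 11 = -2.
  k = 1: m = 3, d = 2, a = ⌊(3 + 3)/2⌋ = 3; p/q = (3·3 + 1)/(3·1 + 0) = 10/3; p² − 11·q² = 100 − 99 = 1.
  The first convergent with p² − 11·q² = 1 gives the fundamental solution (x₁, y₁) = (10, 3).
Step 2: Apply the recurrence (x_{n+1}, y_{n+1}) = (x₁x_n + 11y₁y_n, x₁y_n + y₁x_n) repeatedly.
  From (x_1, y_1) = (10, 3): x_2 = 10·10 + 11·3·3 = 199; y_2 = 10·3 + 3·10 = 60.
  From (x_2, y_2) = (199, 60): x_3 = 10·199 + 11·3·60 = 3970; y_3 = 10·60 + 3·199 = 1197.
Step 3: Verify x_3² - 11·y_3² = 15760900 - 15760899 = 1 (should be 1). ✓

(x_1, y_1) = (10, 3); (x_3, y_3) = (3970, 1197).


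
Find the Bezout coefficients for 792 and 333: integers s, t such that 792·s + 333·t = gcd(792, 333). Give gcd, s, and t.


Euclidean algorithm on (792, 333) — divide until remainder is 0:
  792 = 2 · 333 + 126
  333 = 2 · 126 + 81
  126 = 1 · 81 + 45
  81 = 1 · 45 + 36
  45 = 1 · 36 + 9
  36 = 4 · 9 + 0
gcd(792, 333) = 9.
Track Bezout coefficients alongside the remainders: start with r₀ = 792 = a·1 + b·0 (s = 1, t = 0) and r₁ = 333 = a·0 + b·1 (s = 0, t = 1); each new remainder r_{k+1} = r_{k-1} − q_k·r_k inherits s_{k+1} = s_{k-1} − q_k·s_k, t_{k+1} = t_{k-1} − q_k·t_k, so r_k = a·s_k + b·t_k at every step:
  q = 2: r = 126, s = 1 − 2·0 = 1, t = 0 − 2·1 = -2  (check: 792·1 + 333·(-2) = 126)
  q = 2: r = 81, s = 0 − 2·1 = -2, t = 1 − 2·(-2) = 5  (check: 792·(-2) + 333·5 = 81)
  q = 1: r = 45, s = 1 − 1·(-2) = 3, t = -2 − 1·5 = -7  (check: 792·3 + 333·(-7) = 45)
  q = 1: r = 36, s = -2 − 1·3 = -5, t = 5 − 1·(-7) = 12  (check: 792·(-5) + 333·12 = 36)
  q = 1: r = 9, s = 3 − 1·(-5) = 8, t = -7 − 1·12 = -19  (check: 792·8 + 333·(-19) = 9)
The row with r = 9 (the gcd) gives the Bezout coefficients s = 8, t = -19.
Result: 792 · (8) + 333 · (-19) = 9.

gcd(792, 333) = 9; s = 8, t = -19 (check: 792·8 + 333·(-19) = 9).


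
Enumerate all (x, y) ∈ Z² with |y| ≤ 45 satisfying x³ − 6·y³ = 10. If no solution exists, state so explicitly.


The equation is x³ - 6y³ = 10. For fixed y, x³ = 6·y³ + 10, so a solution requires the RHS to be a perfect cube.
Strategy: iterate y from -45 to 45, compute RHS = 6·y³ + 10, and check whether it is a (positive or negative) perfect cube.
Check small values of y:
  y = 0: RHS = 10 is not a perfect cube.
  y = 1: RHS = 16 is not a perfect cube.
  y = -1: RHS = 4 is not a perfect cube.
  y = 2: RHS = 58 is not a perfect cube.
  y = -2: RHS = -38 is not a perfect cube.
  y = 3: RHS = 172 is not a perfect cube.
  y = -3: RHS = -152 is not a perfect cube.
Continuing the search up to |y| = 45 finds no solutions either.
No (x, y) in the scanned range satisfies the equation.

No integer solutions with |y| ≤ 45.


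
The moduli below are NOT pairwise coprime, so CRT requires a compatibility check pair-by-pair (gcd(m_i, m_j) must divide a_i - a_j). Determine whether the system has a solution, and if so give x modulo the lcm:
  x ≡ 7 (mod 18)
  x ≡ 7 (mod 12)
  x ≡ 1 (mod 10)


Moduli 18, 12, 10 are not pairwise coprime, so CRT works modulo lcm(m_i) when all pairwise compatibility conditions hold.
Pairwise compatibility: gcd(m_i, m_j) must divide a_i - a_j for every pair.
Merge one congruence at a time:
  Start: x ≡ 7 (mod 18).
  Combine with x ≡ 7 (mod 12): gcd(18, 12) = 6; 7 - 7 = 0, which IS divisible by 6, so compatible.
    Write x = 7 + 18·t and substitute into x ≡ 7 (mod 12): 18·t ≡ 7 − 7 = 0 (mod 12).
    Divide the congruence (and modulus) by g = 6: 3·t ≡ 0 (mod 2).
    Reduce coefficients mod 2: 1·t ≡ 0 (mod 2).
    So t ≡ 0 (mod 2).
    Then x = 7 + 18·0 = 7, valid modulo lcm(18, 12) = 36: x ≡ 7 (mod 36).
  Combine with x ≡ 1 (mod 10): gcd(36, 10) = 2; 1 - 7 = -6, which IS divisible by 2, so compatible.
    Write x = 7 + 36·t and substitute into x ≡ 1 (mod 10): 36·t ≡ 1 − 7 = -6 (mod 10).
    Divide the congruence (and modulus) by g = 2: 18·t ≡ -3 (mod 5).
    Reduce coefficients mod 5: 3·t ≡ 2 (mod 5).
    The inverse of 3 mod 5 is 2 (since 3·2 = 6 = 1·5 + 1), so t ≡ 2·2 = 4 ≡ 4 (mod 5).
    Then x = 7 + 36·4 = 151, valid modulo lcm(36, 10) = 180: x ≡ 151 (mod 180).
Verify: 151 mod 18 = 7, 151 mod 12 = 7, 151 mod 10 = 1.

x ≡ 151 (mod 180).


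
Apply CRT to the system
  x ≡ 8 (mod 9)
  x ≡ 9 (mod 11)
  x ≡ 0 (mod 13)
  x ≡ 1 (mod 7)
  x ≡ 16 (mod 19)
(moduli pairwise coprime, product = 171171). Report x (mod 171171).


Product of moduli M = 9 · 11 · 13 · 7 · 19 = 171171.
Merge one congruence at a time:
  Start: x ≡ 8 (mod 9).
  Combine with x ≡ 9 (mod 11); new modulus lcm = 99.
    Write x = 8 + 9·t and substitute into x ≡ 9 (mod 11): 9·t ≡ 9 − 8 = 1 (mod 11).
    The inverse of 9 mod 11 is 5 (since 9·5 = 45 = 4·11 + 1), so t ≡ 5·1 = 5 ≡ 5 (mod 11).
    Then x = 8 + 9·5 = 53, valid modulo lcm(9, 11) = 99: x ≡ 53 (mod 99).
  Combine with x ≡ 0 (mod 13); new modulus lcm = 1287.
    Write x = 53 + 99·t and substitute into x ≡ 0 (mod 13): 99·t ≡ 0 − 53 = -53 (mod 13).
    Reduce coefficients mod 13: 8·t ≡ 12 (mod 13).
    The inverse of 8 mod 13 is 5 (since 8·5 = 40 = 3·13 + 1), so t ≡ 5·12 = 60 ≡ 8 (mod 13).
    Then x = 53 + 99·8 = 845, valid modulo lcm(99, 13) = 1287: x ≡ 845 (mod 1287).
  Combine with x ≡ 1 (mod 7); new modulus lcm = 9009.
    Write x = 845 + 1287·t and substitute into x ≡ 1 (mod 7): 1287·t ≡ 1 − 845 = -844 (mod 7).
    Reduce coefficients mod 7: 6·t ≡ 3 (mod 7).
    The inverse of 6 mod 7 is 6 (since 6·6 = 36 = 5·7 + 1), so t ≡ 6·3 = 18 ≡ 4 (mod 7).
    Then x = 845 + 1287·4 = 5993, valid modulo lcm(1287, 7) = 9009: x ≡ 5993 (mod 9009).
  Combine with x ≡ 16 (mod 19); new modulus lcm = 171171.
    Write x = 5993 + 9009·t and substitute into x ≡ 16 (mod 19): 9009·t ≡ 16 − 5993 = -5977 (mod 19).
    Reduce coefficients mod 19: 3·t ≡ 8 (mod 19).
    The inverse of 3 mod 19 is 13 (since 3·13 = 39 = 2·19 + 1), so t ≡ 13·8 = 104 ≡ 9 (mod 19).
    Then x = 5993 + 9009·9 = 87074, valid modulo lcm(9009, 19) = 171171: x ≡ 87074 (mod 171171).
Verify against each original: 87074 mod 9 = 8, 87074 mod 11 = 9, 87074 mod 13 = 0, 87074 mod 7 = 1, 87074 mod 19 = 16.

x ≡ 87074 (mod 171171).
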